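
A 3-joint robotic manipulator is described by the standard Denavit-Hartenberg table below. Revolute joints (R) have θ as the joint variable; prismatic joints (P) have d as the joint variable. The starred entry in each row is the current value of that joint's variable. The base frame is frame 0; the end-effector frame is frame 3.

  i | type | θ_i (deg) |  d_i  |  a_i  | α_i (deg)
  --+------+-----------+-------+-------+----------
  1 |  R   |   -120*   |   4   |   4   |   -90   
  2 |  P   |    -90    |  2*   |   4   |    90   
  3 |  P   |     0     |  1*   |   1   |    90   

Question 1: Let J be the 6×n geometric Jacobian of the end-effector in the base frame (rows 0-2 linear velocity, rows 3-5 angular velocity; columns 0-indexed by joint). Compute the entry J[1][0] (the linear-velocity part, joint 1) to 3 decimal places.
axis z_0 = ẑ; lever o_n−o_0 = (0.2321,-3.5981,9.0000)
cross product → J_v[:, 0] = (3.5981,0.2321,-0.0000)
J_ω[:, 0] = z_0
entry J[1][0] = 0.2321

0.232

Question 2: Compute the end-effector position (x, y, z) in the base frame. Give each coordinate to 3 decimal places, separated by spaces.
after link 1: o_1 = (-2.0000, -3.4641, 4.0000)
after link 2: o_2 = (-0.2679, -4.4641, 8.0000)
after link 3: o_3 = (0.2321, -3.5981, 9.0000)

0.232 -3.598 9.000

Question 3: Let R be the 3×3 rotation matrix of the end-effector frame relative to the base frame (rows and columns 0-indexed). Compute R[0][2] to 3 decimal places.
End-effector z-axis (col 2 of R) = (-0.8660,0.5000,-0.0000)
R[0][2] = -0.8660

-0.866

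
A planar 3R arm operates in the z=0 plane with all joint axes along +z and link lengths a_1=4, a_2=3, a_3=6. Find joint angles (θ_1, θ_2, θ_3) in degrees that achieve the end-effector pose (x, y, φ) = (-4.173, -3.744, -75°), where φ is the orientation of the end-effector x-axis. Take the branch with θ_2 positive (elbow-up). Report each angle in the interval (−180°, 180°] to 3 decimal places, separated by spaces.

134.997 60.014 89.989

wrist centre = target − a_3·(cos φ, sin φ) = (-5.7259, 2.0516)
cos θ_2 = (36.9950−4²−3²)/(2·4·3) = 0.4998; θ_2 = 60.0139° (elbow-up)
β = atan2(2.0516,-5.7259) = 160.2878°; ψ = atan2(2.5984,5.4994) = 25.2906°
θ_1 = β − ψ = 134.9971°
θ_3 = φ − θ_1 − θ_2 = 89.9890° (wrapped to (-180°,180°])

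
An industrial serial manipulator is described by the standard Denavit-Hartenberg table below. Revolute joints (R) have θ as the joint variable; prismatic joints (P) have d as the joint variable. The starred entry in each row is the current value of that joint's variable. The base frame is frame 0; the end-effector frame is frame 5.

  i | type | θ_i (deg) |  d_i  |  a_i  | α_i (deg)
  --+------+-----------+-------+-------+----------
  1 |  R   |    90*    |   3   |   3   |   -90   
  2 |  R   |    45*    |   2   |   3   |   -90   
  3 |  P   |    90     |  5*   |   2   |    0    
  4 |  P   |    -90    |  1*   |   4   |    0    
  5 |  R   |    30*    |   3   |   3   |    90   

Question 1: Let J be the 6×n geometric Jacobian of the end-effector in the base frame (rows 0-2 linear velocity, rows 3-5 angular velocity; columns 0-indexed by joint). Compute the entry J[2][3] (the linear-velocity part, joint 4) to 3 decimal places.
-0.707

prismatic axis z_3 = (-0.0000,-0.7071,-0.7071)
J_v[:, 3] = z_3; J_ω[:, 3] = (0,0,0)
entry J[2][3] = -0.7071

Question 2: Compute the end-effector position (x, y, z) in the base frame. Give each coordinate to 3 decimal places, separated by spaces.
after link 1: o_1 = (0.0000, 3.0000, 3.0000)
after link 2: o_2 = (-2.0000, 5.1213, 0.8787)
after link 3: o_3 = (-0.0000, 1.5858, -2.6569)
after link 4: o_4 = (-0.0000, 3.7071, -6.1924)
after link 5: o_5 = (1.5000, 3.4229, -10.1508)

1.500 3.423 -10.151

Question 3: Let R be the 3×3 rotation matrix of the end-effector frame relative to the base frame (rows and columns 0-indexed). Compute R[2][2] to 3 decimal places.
-0.354

End-effector z-axis (col 2 of R) = (-0.8660,0.3536,-0.3536)
R[2][2] = -0.3536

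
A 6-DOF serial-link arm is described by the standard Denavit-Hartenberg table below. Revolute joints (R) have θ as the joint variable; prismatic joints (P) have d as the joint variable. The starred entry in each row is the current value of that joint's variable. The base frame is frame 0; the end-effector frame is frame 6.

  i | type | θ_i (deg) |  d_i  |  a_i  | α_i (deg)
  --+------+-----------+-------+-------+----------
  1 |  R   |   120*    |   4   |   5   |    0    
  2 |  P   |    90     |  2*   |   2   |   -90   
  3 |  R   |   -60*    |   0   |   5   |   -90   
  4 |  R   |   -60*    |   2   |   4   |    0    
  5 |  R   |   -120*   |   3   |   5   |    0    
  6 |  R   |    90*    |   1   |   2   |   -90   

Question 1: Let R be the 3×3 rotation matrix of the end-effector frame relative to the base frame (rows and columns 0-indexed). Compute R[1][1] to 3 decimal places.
End-effector y-axis (col 1 of R) = (0.7500,0.4330,0.5000)
R[1][1] = 0.4330

0.433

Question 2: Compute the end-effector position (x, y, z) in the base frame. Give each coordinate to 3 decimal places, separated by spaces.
after link 1: o_1 = (-2.5000, 4.3301, 4.0000)
after link 2: o_2 = (-4.2321, 3.3301, 6.0000)
after link 3: o_3 = (-6.3971, 2.0801, 10.3301)
after link 4: o_4 = (-7.0311, -2.2859, 11.0622)
after link 5: o_5 = (-7.1160, -2.3349, 5.2321)
after link 6: o_6 = (-6.8660, -4.5000, 4.7321)

-6.866 -4.500 4.732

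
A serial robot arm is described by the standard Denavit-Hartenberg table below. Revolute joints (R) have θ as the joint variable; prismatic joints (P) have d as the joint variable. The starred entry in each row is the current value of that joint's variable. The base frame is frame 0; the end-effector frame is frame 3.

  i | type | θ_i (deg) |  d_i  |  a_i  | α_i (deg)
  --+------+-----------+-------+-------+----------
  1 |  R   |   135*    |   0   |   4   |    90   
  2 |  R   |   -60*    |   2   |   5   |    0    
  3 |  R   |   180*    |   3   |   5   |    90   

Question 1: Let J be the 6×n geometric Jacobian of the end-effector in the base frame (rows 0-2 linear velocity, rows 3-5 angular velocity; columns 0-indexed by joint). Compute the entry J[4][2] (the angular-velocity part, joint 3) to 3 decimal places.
0.707

axis z_2 = (0.7071,0.7071,0.0000); lever o_n−o_2 = (3.8891,0.3536,4.3301)
cross product → J_v[:, 2] = (3.0619,-3.0619,-2.5000)
J_ω[:, 2] = z_2
entry J[4][2] = 0.7071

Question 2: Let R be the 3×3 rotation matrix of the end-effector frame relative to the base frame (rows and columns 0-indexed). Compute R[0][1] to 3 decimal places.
0.707

End-effector y-axis (col 1 of R) = (0.7071,0.7071,0.0000)
R[0][1] = 0.7071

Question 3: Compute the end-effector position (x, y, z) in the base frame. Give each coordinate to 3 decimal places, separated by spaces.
after link 1: o_1 = (-2.8284, 2.8284, 0.0000)
after link 2: o_2 = (-3.1820, 6.0104, -4.3301)
after link 3: o_3 = (0.7071, 6.3640, 0.0000)

0.707 6.364 0.000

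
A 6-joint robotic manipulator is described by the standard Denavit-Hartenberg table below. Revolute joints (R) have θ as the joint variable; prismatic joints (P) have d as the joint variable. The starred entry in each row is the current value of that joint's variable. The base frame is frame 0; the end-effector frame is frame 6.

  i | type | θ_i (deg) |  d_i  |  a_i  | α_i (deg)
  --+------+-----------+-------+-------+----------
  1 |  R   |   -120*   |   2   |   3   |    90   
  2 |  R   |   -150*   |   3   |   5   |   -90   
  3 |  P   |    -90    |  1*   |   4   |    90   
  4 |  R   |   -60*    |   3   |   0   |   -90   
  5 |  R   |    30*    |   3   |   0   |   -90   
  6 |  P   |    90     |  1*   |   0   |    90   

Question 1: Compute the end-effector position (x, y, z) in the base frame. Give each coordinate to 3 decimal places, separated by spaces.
-9.088 2.955 -1.973

after link 1: o_1 = (-1.5000, -2.5981, 2.0000)
after link 2: o_2 = (-1.9330, 2.6519, -0.5000)
after link 3: o_3 = (-5.6471, 4.2189, -1.3660)
after link 4: o_4 = (-6.9462, 1.9689, 0.1340)
after link 5: o_5 = (-9.5712, 2.6184, -1.1651)
after link 6: o_6 = (-9.0879, 2.9554, -1.9731)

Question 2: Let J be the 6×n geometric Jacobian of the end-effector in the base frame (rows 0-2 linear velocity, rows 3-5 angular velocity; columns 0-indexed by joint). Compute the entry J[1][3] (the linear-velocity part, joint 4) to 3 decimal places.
axis z_3 = (-0.4330,-0.7500,0.5000); lever o_n−o_3 = (-3.4408,-1.2635,-0.6071)
cross product → J_v[:, 3] = (1.0870,-1.9833,-2.0335)
J_ω[:, 3] = z_3
entry J[1][3] = -1.9833

-1.983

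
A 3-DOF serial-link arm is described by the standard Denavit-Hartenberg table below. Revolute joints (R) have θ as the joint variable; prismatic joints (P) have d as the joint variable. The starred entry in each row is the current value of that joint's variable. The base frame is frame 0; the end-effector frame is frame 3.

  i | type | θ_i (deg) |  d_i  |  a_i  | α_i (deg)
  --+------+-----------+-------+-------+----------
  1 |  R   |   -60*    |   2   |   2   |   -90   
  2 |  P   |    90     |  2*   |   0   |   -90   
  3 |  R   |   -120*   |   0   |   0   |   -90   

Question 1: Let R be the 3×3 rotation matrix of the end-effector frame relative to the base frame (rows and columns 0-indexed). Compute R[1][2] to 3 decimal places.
End-effector z-axis (col 2 of R) = (0.4330,0.2500,-0.8660)
R[1][2] = 0.2500

0.250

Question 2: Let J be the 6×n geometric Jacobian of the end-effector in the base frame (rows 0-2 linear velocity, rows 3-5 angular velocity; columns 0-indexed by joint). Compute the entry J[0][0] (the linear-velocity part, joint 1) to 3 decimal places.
0.732

axis z_0 = ẑ; lever o_n−o_0 = (2.7321,-0.7321,2.0000)
cross product → J_v[:, 0] = (0.7321,2.7321,-0.0000)
J_ω[:, 0] = z_0
entry J[0][0] = 0.7321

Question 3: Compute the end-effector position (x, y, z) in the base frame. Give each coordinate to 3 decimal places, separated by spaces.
after link 1: o_1 = (1.0000, -1.7321, 2.0000)
after link 2: o_2 = (2.7321, -0.7321, 2.0000)
after link 3: o_3 = (2.7321, -0.7321, 2.0000)

2.732 -0.732 2.000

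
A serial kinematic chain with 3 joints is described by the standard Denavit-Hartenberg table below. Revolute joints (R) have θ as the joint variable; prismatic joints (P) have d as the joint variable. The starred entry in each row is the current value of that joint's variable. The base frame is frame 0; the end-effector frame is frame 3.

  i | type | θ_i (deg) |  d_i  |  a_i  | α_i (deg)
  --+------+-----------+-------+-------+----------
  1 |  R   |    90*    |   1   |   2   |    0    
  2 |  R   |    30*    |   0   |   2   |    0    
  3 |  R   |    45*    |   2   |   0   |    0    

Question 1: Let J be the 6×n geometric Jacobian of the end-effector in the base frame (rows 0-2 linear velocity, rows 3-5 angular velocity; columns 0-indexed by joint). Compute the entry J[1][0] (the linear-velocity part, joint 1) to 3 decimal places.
-1.000

axis z_0 = ẑ; lever o_n−o_0 = (-1.0000,3.7321,3.0000)
cross product → J_v[:, 0] = (-3.7321,-1.0000,0.0000)
J_ω[:, 0] = z_0
entry J[1][0] = -1.0000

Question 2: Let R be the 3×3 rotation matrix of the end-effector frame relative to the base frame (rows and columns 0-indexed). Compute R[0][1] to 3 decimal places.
End-effector y-axis (col 1 of R) = (-0.2588,-0.9659,0.0000)
R[0][1] = -0.2588

-0.259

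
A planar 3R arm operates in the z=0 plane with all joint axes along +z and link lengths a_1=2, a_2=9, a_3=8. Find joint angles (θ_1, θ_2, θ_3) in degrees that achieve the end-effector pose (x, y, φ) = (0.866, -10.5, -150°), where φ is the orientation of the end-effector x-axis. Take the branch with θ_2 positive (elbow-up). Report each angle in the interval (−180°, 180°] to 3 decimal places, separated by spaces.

-90.001 60.001 -120.000

wrist centre = target − a_3·(cos φ, sin φ) = (7.7942, -6.5000)
cos θ_2 = (102.9996−2²−9²)/(2·2·9) = 0.5000; θ_2 = 60.0007° (elbow-up)
β = atan2(-6.5000,7.7942) = -39.8265°; ψ = atan2(7.7943,6.4999) = 50.1742°
θ_1 = β − ψ = -90.0007°
θ_3 = φ − θ_1 − θ_2 = -120.0000° (wrapped to (-180°,180°])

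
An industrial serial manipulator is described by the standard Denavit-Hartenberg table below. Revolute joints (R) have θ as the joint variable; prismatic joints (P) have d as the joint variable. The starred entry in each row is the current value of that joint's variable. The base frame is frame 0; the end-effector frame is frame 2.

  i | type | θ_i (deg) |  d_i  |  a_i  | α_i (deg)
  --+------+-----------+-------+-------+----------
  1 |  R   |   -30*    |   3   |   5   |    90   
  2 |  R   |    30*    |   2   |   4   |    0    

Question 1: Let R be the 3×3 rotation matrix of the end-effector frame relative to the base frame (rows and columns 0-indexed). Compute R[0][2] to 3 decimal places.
End-effector z-axis (col 2 of R) = (-0.5000,-0.8660,0.0000)
R[0][2] = -0.5000

-0.500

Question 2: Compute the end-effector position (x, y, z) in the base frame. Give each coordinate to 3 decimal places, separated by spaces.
6.330 -5.964 5.000

after link 1: o_1 = (4.3301, -2.5000, 3.0000)
after link 2: o_2 = (6.3301, -5.9641, 5.0000)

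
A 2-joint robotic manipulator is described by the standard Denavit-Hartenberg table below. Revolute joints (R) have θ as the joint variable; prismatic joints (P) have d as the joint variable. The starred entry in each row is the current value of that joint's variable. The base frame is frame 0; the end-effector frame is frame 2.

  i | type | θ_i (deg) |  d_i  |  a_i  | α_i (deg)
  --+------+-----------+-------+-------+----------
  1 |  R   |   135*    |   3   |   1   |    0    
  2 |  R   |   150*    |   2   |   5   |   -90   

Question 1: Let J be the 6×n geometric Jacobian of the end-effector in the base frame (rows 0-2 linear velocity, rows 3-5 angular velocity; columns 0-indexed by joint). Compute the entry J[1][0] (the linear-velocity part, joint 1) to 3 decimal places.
0.587

axis z_0 = ẑ; lever o_n−o_0 = (0.5870,-4.1225,5.0000)
cross product → J_v[:, 0] = (4.1225,0.5870,-0.0000)
J_ω[:, 0] = z_0
entry J[1][0] = 0.5870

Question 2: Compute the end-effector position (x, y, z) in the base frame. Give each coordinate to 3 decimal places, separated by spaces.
after link 1: o_1 = (-0.7071, 0.7071, 3.0000)
after link 2: o_2 = (0.5870, -4.1225, 5.0000)

0.587 -4.123 5.000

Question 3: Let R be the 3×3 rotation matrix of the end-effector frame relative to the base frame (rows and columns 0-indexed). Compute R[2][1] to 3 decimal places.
-1.000

End-effector y-axis (col 1 of R) = (0.0000,0.0000,-1.0000)
R[2][1] = -1.0000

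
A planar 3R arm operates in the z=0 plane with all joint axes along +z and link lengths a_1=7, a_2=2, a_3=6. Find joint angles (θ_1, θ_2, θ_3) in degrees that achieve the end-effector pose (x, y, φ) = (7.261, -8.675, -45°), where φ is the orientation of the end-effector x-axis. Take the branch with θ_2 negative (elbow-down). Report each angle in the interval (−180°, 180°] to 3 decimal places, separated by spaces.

-44.992 -149.979 149.971

wrist centre = target − a_3·(cos φ, sin φ) = (3.0184, -4.4324)
cos θ_2 = (28.7563−7²−2²)/(2·7·2) = -0.8658; θ_2 = -149.9795° (elbow-down)
β = atan2(-4.4324,3.0184) = -55.7458°; ψ = atan2(-1.0006,5.2683) = -10.7542°
θ_1 = β − ψ = -44.9916°
θ_3 = φ − θ_1 − θ_2 = 149.9711° (wrapped to (-180°,180°])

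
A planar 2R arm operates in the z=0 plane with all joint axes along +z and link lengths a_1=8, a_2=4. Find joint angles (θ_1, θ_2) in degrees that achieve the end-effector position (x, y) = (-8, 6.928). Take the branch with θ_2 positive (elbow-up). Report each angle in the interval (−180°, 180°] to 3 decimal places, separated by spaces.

120.000 60.003

cos θ_2 = (111.9972−8²−4²)/(2·8·4) = 0.5000; θ_2 = 60.0029° (elbow-up)
β = atan2(6.9280,-8.0000) = 139.1074°; ψ = atan2(3.4642,9.9998) = 19.1074°
θ_1 = β − ψ = 120.0000°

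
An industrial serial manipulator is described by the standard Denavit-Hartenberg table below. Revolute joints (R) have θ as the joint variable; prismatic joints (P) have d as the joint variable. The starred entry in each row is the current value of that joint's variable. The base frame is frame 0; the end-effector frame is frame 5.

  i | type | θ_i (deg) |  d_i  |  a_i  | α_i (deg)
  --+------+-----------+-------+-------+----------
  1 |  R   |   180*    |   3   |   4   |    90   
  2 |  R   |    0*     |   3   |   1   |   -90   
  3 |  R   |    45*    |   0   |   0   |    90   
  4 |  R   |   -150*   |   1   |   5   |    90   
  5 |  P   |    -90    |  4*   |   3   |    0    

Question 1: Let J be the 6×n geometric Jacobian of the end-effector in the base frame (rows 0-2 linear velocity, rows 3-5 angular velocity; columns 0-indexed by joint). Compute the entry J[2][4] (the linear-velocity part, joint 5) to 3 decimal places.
0.866

prismatic axis z_4 = (0.3536,0.3536,0.8660)
J_v[:, 4] = z_4; J_ω[:, 4] = (0,0,0)
entry J[2][4] = 0.8660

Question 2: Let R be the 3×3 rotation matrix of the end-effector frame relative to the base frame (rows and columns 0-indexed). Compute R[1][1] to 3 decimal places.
End-effector y-axis (col 1 of R) = (0.6124,0.6124,-0.5000)
R[1][1] = 0.6124

0.612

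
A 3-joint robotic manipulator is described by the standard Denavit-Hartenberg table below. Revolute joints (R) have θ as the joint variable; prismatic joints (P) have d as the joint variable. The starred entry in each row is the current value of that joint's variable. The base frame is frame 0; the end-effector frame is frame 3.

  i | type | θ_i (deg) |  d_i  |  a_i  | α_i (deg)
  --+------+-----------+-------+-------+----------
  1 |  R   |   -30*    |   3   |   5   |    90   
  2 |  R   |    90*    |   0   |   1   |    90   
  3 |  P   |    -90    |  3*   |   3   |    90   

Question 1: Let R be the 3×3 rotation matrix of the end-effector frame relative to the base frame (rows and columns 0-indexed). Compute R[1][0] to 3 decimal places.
0.866

End-effector x-axis (col 0 of R) = (0.5000,0.8660,0.0000)
R[1][0] = 0.8660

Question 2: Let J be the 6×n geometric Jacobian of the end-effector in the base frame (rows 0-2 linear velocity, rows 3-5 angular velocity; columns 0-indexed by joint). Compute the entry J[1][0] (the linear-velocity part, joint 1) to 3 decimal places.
8.428

axis z_0 = ẑ; lever o_n−o_0 = (8.4282,-1.4019,4.0000)
cross product → J_v[:, 0] = (1.4019,8.4282,-0.0000)
J_ω[:, 0] = z_0
entry J[1][0] = 8.4282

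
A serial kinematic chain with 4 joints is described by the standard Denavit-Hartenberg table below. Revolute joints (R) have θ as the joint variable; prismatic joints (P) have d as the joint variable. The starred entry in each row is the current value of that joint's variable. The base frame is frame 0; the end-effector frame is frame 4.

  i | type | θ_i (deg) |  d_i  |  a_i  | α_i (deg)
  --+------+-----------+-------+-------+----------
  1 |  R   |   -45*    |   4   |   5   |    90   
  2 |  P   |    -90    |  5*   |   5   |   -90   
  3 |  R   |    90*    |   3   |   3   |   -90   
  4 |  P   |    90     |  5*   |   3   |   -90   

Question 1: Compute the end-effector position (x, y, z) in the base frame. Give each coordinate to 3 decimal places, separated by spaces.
after link 1: o_1 = (3.5355, -3.5355, 4.0000)
after link 2: o_2 = (0.0000, -7.0711, -1.0000)
after link 3: o_3 = (4.2426, -7.0711, -1.0000)
after link 4: o_4 = (2.1213, -4.9497, 4.0000)

2.121 -4.950 4.000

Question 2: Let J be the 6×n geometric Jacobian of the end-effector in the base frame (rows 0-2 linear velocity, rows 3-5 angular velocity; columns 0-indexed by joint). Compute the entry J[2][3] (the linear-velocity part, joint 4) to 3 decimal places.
prismatic axis z_3 = (0.0000,0.0000,1.0000)
J_v[:, 3] = z_3; J_ω[:, 3] = (0,0,0)
entry J[2][3] = 1.0000

1.000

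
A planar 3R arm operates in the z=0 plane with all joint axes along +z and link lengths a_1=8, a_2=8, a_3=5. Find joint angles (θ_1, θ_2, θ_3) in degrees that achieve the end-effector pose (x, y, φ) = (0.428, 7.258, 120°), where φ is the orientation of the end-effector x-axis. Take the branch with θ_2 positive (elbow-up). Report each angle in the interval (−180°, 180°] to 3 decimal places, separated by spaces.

-30.003 150.003 -0.000

wrist centre = target − a_3·(cos φ, sin φ) = (2.9280, 2.9279)
cos θ_2 = (17.1456−8²−8²)/(2·8·8) = -0.8660; θ_2 = 150.0028° (elbow-up)
β = atan2(2.9279,2.9280) = 44.9988°; ψ = atan2(3.9997,1.0716) = 75.0014°
θ_1 = β − ψ = -30.0026°
θ_3 = φ − θ_1 − θ_2 = -0.0002° (wrapped to (-180°,180°])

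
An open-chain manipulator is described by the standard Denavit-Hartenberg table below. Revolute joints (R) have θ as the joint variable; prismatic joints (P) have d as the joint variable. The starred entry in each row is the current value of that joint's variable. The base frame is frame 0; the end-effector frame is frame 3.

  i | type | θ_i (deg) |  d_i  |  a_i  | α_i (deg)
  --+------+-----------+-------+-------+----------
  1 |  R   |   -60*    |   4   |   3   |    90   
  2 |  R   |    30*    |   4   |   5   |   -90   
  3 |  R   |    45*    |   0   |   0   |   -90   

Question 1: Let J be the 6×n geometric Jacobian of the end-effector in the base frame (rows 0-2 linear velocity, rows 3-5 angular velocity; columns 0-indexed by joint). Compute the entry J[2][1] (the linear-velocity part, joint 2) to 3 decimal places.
4.330

axis z_1 = (-0.8660,-0.5000,0.0000); lever o_n−o_1 = (-1.2990,-5.7500,2.5000)
cross product → J_v[:, 1] = (-1.2500,2.1651,4.3301)
J_ω[:, 1] = z_1
entry J[2][1] = 4.3301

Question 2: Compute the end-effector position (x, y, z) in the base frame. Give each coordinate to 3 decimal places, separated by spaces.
0.201 -8.348 6.500

after link 1: o_1 = (1.5000, -2.5981, 4.0000)
after link 2: o_2 = (0.2010, -8.3481, 6.5000)
after link 3: o_3 = (0.2010, -8.3481, 6.5000)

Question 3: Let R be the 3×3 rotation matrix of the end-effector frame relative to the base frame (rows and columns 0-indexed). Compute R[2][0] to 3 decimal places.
End-effector x-axis (col 0 of R) = (0.9186,-0.1768,0.3536)
R[2][0] = 0.3536

0.354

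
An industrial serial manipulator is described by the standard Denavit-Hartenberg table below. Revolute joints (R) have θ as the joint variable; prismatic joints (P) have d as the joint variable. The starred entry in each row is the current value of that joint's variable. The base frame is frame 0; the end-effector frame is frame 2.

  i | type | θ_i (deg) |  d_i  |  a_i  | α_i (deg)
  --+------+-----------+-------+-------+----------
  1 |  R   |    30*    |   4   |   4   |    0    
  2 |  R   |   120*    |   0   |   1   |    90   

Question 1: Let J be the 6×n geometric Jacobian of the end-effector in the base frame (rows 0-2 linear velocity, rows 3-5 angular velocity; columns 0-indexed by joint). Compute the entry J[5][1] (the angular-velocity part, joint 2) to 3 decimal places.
1.000

axis z_1 = (0.0000,0.0000,1.0000); lever o_n−o_1 = (-0.8660,0.5000,0.0000)
cross product → J_v[:, 1] = (-0.5000,-0.8660,0.0000)
J_ω[:, 1] = z_1
entry J[5][1] = 1.0000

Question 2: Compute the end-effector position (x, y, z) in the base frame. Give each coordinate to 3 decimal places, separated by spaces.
after link 1: o_1 = (3.4641, 2.0000, 4.0000)
after link 2: o_2 = (2.5981, 2.5000, 4.0000)

2.598 2.500 4.000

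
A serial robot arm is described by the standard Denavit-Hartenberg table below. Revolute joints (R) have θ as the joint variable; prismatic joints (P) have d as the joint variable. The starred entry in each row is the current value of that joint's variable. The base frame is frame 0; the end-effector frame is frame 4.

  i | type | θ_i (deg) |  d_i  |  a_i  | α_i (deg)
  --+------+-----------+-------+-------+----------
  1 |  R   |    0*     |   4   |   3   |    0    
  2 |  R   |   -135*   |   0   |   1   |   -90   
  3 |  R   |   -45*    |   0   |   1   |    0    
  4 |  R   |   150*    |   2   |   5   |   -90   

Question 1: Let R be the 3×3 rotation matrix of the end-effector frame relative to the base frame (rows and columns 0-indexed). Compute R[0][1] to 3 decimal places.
End-effector y-axis (col 1 of R) = (-0.7071,0.7071,-0.0000)
R[0][1] = -0.7071

-0.707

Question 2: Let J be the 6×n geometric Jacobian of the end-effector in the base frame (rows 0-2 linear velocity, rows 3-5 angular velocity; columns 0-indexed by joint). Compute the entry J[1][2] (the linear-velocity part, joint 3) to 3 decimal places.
2.915

axis z_2 = (0.7071,-0.7071,0.0000); lever o_n−o_2 = (1.8293,-0.9992,-4.1225)
cross product → J_v[:, 2] = (2.9151,2.9151,0.5870)
J_ω[:, 2] = z_2
entry J[1][2] = 2.9151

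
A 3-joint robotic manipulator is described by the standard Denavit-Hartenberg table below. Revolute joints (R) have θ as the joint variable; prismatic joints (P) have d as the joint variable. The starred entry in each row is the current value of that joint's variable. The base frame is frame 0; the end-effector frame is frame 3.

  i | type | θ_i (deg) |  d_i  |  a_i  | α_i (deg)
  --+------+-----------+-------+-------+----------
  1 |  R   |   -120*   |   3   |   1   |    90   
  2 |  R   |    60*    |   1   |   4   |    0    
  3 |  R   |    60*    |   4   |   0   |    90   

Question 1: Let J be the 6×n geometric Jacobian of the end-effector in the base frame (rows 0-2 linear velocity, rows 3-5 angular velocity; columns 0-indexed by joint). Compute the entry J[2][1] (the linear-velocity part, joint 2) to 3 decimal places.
axis z_1 = (-0.8660,0.5000,0.0000); lever o_n−o_1 = (-5.3301,0.7679,3.4641)
cross product → J_v[:, 1] = (1.7321,3.0000,2.0000)
J_ω[:, 1] = z_1
entry J[2][1] = 2.0000

2.000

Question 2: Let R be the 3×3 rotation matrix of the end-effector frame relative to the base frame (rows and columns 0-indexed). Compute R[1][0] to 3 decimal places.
0.433

End-effector x-axis (col 0 of R) = (0.2500,0.4330,0.8660)
R[1][0] = 0.4330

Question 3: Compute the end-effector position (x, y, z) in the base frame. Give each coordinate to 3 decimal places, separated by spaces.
-5.830 -0.098 6.464

after link 1: o_1 = (-0.5000, -0.8660, 3.0000)
after link 2: o_2 = (-2.3660, -2.0981, 6.4641)
after link 3: o_3 = (-5.8301, -0.0981, 6.4641)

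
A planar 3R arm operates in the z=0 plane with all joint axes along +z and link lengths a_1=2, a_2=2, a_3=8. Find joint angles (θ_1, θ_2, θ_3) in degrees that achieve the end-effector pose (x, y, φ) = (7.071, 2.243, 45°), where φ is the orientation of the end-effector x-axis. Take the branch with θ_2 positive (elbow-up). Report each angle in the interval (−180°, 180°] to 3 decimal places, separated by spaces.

wrist centre = target − a_3·(cos φ, sin φ) = (1.4141, -3.4139)
cos θ_2 = (13.6542−2²−2²)/(2·2·2) = 0.7068; θ_2 = 45.0268° (elbow-up)
β = atan2(-3.4139,1.4141) = -67.4988°; ψ = atan2(1.4149,3.4136) = 22.5134°
θ_1 = β − ψ = -90.0122°
θ_3 = φ − θ_1 − θ_2 = 89.9854° (wrapped to (-180°,180°])

-90.012 45.027 89.985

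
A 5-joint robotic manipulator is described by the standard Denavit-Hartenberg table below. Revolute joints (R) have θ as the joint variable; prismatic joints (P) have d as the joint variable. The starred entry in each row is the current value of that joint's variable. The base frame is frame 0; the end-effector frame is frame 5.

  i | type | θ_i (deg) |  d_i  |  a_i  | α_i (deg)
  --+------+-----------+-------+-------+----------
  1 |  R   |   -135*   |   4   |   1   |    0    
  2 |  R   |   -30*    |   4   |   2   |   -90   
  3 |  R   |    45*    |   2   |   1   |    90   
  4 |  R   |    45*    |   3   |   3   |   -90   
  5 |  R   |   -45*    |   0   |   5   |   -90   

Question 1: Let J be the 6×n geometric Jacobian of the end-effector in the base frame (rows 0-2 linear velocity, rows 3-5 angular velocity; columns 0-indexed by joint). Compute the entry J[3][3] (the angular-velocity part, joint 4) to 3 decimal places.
-0.683

axis z_3 = (-0.6830,-0.1830,0.7071); lever o_n−o_3 = (-6.4242,-6.5057,1.3536)
cross product → J_v[:, 3] = (4.3525,-3.6181,3.2678)
J_ω[:, 3] = z_3
entry J[3][3] = -0.6830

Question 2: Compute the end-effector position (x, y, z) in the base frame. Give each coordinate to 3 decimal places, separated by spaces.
after link 1: o_1 = (-0.7071, -0.7071, 4.0000)
after link 2: o_2 = (-2.6390, -1.2247, 8.0000)
after link 3: o_3 = (-2.8043, -3.3396, 7.2929)
after link 4: o_4 = (-5.7532, -6.3259, 7.9142)
after link 5: o_5 = (-9.2285, -9.8453, 8.6464)

-9.229 -9.845 8.646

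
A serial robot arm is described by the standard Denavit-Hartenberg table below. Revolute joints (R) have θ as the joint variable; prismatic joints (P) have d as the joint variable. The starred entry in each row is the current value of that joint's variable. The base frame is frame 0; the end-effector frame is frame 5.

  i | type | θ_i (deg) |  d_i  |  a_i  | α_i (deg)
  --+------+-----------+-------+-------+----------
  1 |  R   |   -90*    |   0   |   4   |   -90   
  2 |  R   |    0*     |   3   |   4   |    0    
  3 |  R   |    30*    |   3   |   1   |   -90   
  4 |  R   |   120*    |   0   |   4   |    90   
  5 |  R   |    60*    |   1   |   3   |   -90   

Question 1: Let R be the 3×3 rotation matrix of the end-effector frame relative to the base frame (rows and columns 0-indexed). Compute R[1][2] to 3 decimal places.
End-effector z-axis (col 2 of R) = (0.7500,-0.1250,-0.6495)
R[1][2] = -0.1250

-0.125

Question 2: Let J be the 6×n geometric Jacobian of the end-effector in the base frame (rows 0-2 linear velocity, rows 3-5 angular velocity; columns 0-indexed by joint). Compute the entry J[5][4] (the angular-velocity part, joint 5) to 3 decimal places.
-0.433

axis z_4 = (-0.5000,-0.7500,-0.4330); lever o_n−o_4 = (-1.7990,1.1986,-2.3080)
cross product → J_v[:, 4] = (2.2500,-0.3750,-1.9486)
J_ω[:, 4] = z_4
entry J[5][4] = -0.4330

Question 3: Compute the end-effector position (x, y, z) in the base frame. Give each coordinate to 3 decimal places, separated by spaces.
after link 1: o_1 = (0.0000, -4.0000, 0.0000)
after link 2: o_2 = (3.0000, -8.0000, 0.0000)
after link 3: o_3 = (6.0000, -8.8660, -0.5000)
after link 4: o_4 = (2.5359, -7.1340, 0.5000)
after link 5: o_5 = (0.7369, -5.9354, -1.8080)

0.737 -5.935 -1.808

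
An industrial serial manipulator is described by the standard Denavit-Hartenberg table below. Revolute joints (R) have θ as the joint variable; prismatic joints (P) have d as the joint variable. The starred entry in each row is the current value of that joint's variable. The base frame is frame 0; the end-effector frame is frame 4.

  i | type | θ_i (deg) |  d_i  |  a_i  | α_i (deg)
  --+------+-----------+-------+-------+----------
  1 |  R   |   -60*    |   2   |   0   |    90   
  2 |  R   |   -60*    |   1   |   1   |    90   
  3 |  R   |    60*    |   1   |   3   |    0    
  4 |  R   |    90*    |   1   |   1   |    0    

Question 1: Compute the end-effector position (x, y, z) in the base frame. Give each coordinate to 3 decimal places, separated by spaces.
after link 1: o_1 = (0.0000, 0.0000, 2.0000)
after link 2: o_2 = (-0.6160, -0.9330, 1.1340)
after link 3: o_3 = (-2.9240, -2.1316, -0.6651)
after link 4: o_4 = (-4.0066, -1.2566, -0.4151)

-4.007 -1.257 -0.415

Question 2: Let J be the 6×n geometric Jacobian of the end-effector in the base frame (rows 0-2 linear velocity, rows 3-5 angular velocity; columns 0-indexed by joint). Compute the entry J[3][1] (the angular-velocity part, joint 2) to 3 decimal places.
axis z_1 = (-0.8660,-0.5000,0.0000); lever o_n−o_1 = (-4.0066,-1.2566,-2.4151)
cross product → J_v[:, 1] = (1.2075,-2.0915,-0.9151)
J_ω[:, 1] = z_1
entry J[3][1] = -0.8660

-0.866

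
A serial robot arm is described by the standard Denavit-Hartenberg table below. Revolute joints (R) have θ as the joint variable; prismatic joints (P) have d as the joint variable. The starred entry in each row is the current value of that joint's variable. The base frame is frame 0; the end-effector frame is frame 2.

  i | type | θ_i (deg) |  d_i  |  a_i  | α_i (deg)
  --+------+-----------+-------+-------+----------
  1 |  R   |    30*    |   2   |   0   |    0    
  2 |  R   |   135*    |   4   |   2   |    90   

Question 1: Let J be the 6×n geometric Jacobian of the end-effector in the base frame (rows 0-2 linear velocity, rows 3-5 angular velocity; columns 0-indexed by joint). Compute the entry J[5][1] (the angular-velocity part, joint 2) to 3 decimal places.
1.000

axis z_1 = (0.0000,0.0000,1.0000); lever o_n−o_1 = (-1.9319,0.5176,4.0000)
cross product → J_v[:, 1] = (-0.5176,-1.9319,0.0000)
J_ω[:, 1] = z_1
entry J[5][1] = 1.0000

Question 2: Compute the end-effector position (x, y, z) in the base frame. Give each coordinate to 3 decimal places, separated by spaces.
-1.932 0.518 6.000

after link 1: o_1 = (0.0000, 0.0000, 2.0000)
after link 2: o_2 = (-1.9319, 0.5176, 6.0000)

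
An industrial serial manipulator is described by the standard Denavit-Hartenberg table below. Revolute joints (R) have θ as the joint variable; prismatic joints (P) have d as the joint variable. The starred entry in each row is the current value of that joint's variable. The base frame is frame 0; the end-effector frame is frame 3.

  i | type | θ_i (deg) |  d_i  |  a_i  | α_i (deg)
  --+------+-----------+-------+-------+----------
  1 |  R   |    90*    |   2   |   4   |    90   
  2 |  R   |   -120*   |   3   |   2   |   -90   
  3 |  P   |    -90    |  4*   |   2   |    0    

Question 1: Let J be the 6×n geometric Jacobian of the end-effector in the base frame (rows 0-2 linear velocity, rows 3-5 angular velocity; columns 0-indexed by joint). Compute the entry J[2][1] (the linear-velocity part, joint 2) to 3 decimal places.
2.464

axis z_1 = (1.0000,-0.0000,0.0000); lever o_n−o_1 = (5.0000,2.4641,-3.7321)
cross product → J_v[:, 1] = (0.0000,3.7321,2.4641)
J_ω[:, 1] = z_1
entry J[2][1] = 2.4641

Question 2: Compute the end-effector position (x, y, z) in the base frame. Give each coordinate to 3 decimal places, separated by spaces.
after link 1: o_1 = (0.0000, 4.0000, 2.0000)
after link 2: o_2 = (3.0000, 3.0000, 0.2679)
after link 3: o_3 = (5.0000, 6.4641, -1.7321)

5.000 6.464 -1.732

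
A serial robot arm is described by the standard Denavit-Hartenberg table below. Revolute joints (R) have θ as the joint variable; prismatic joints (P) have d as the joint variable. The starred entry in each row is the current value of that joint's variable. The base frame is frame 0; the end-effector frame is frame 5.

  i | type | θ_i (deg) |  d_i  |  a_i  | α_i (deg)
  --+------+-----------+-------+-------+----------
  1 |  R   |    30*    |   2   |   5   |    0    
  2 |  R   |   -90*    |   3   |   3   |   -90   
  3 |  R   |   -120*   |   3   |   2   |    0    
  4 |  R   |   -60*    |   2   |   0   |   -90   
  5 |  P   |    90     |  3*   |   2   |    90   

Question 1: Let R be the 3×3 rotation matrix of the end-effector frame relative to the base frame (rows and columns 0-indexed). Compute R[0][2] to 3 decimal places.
-0.500

End-effector z-axis (col 2 of R) = (-0.5000,0.8660,0.0000)
R[0][2] = -0.5000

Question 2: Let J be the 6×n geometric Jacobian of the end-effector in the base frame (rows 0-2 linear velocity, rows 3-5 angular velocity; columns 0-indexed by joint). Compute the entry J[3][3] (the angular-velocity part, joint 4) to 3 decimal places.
0.866

axis z_3 = (0.8660,0.5000,0.0000); lever o_n−o_3 = (0.0000,-0.0000,3.0000)
cross product → J_v[:, 3] = (1.5000,-2.5981,-0.0000)
J_ω[:, 3] = z_3
entry J[3][3] = 0.8660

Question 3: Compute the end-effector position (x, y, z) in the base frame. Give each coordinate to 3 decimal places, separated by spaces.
after link 1: o_1 = (4.3301, 2.5000, 2.0000)
after link 2: o_2 = (5.8301, -0.0981, 5.0000)
after link 3: o_3 = (7.9282, 2.2679, 6.7321)
after link 4: o_4 = (9.6603, 3.2679, 6.7321)
after link 5: o_5 = (7.9282, 2.2679, 9.7321)

7.928 2.268 9.732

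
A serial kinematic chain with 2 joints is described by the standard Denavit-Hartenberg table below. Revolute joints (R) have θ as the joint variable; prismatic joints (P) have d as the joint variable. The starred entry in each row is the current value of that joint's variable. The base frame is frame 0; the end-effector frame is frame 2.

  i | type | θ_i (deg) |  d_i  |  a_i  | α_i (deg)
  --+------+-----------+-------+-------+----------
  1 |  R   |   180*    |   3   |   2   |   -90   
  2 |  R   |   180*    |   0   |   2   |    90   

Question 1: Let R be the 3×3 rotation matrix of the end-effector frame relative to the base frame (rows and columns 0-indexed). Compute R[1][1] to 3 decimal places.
End-effector y-axis (col 1 of R) = (-0.0000,-1.0000,0.0000)
R[1][1] = -1.0000

-1.000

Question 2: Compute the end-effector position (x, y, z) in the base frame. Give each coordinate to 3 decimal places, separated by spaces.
after link 1: o_1 = (-2.0000, 0.0000, 3.0000)
after link 2: o_2 = (-0.0000, -0.0000, 3.0000)

-0.000 -0.000 3.000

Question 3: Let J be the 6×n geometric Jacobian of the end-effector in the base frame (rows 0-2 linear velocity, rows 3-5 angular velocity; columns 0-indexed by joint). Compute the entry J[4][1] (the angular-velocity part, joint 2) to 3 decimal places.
axis z_1 = (-0.0000,-1.0000,0.0000); lever o_n−o_1 = (2.0000,-0.0000,-0.0000)
cross product → J_v[:, 1] = (0.0000,0.0000,2.0000)
J_ω[:, 1] = z_1
entry J[4][1] = -1.0000

-1.000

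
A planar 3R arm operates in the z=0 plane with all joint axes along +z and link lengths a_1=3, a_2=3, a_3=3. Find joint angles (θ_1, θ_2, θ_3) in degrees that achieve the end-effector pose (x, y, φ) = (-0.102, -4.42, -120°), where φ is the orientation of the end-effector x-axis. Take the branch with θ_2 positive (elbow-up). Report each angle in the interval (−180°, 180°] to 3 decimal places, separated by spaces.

wrist centre = target − a_3·(cos φ, sin φ) = (1.3980, -1.8219)
cos θ_2 = (5.2738−3²−3²)/(2·3·3) = -0.7070; θ_2 = 134.9922° (elbow-up)
β = atan2(-1.8219,1.3980) = -52.5002°; ψ = atan2(2.1216,0.8790) = 67.4961°
θ_1 = β − ψ = -119.9963°
θ_3 = φ − θ_1 − θ_2 = -134.9959° (wrapped to (-180°,180°])

-119.996 134.992 -134.996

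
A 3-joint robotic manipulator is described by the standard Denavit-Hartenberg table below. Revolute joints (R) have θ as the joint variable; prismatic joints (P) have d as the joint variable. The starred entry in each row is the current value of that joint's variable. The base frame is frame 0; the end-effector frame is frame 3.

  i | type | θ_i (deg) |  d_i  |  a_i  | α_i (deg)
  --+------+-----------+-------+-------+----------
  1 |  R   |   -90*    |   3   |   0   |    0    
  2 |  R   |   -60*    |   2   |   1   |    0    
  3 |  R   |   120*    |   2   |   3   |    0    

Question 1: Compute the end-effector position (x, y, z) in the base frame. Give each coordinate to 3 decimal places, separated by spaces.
1.732 -2.000 7.000

after link 1: o_1 = (0.0000, 0.0000, 3.0000)
after link 2: o_2 = (-0.8660, -0.5000, 5.0000)
after link 3: o_3 = (1.7321, -2.0000, 7.0000)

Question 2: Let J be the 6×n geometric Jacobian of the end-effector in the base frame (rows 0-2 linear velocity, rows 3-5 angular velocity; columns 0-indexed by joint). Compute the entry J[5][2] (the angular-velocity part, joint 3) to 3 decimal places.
1.000

axis z_2 = (0.0000,0.0000,1.0000); lever o_n−o_2 = (2.5981,-1.5000,2.0000)
cross product → J_v[:, 2] = (1.5000,2.5981,-0.0000)
J_ω[:, 2] = z_2
entry J[5][2] = 1.0000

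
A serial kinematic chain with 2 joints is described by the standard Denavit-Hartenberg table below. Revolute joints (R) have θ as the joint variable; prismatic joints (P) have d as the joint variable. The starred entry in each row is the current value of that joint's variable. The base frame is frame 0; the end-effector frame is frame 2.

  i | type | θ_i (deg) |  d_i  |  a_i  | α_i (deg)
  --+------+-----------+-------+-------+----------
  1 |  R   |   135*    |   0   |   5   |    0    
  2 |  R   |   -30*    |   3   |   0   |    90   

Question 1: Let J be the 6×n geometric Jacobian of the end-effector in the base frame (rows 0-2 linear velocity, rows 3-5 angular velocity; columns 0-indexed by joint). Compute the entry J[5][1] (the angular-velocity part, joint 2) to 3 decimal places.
1.000

axis z_1 = (0.0000,0.0000,1.0000); lever o_n−o_1 = (0.0000,0.0000,3.0000)
cross product → J_v[:, 1] = (0.0000,0.0000,0.0000)
J_ω[:, 1] = z_1
entry J[5][1] = 1.0000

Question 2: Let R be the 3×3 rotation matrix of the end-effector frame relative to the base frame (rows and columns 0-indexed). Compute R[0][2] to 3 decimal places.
0.966

End-effector z-axis (col 2 of R) = (0.9659,0.2588,0.0000)
R[0][2] = 0.9659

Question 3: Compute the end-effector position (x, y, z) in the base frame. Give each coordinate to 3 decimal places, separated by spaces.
-3.536 3.536 3.000

after link 1: o_1 = (-3.5355, 3.5355, 0.0000)
after link 2: o_2 = (-3.5355, 3.5355, 3.0000)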